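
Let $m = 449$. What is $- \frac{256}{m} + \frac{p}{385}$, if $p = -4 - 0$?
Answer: $- \frac{100356}{172865} \approx -0.58055$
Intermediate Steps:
$p = -4$ ($p = -4 + 0 = -4$)
$- \frac{256}{m} + \frac{p}{385} = - \frac{256}{449} - \frac{4}{385} = - \frac{100356}{172865}$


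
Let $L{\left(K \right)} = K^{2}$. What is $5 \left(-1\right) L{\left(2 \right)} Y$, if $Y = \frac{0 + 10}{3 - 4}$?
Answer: $200$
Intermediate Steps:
$Y = -10$ ($Y = \frac{10}{-1} = 10 \left(-1\right) = -10$)
$5 \left(-1\right) L{\left(2 \right)} Y = 5 \left(-1\right) 2^{2} \left(-10\right) = \left(-5\right) 4 \left(-10\right) = \left(-20\right) \left(-10\right) = 200$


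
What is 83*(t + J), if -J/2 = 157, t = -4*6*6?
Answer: -38014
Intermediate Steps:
t = -144 (t = -24*6 = -144)
J = -314 (J = -2*157 = -314)
83*(t + J) = 83*(-144 - 314) = 83*(-458) = -38014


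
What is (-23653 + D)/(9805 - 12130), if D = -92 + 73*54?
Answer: 6601/775 ≈ 8.5174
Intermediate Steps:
D = 3850 (D = -92 + 3942 = 3850)
(-23653 + D)/(9805 - 12130) = (-23653 + 3850)/(9805 - 12130) = -19803/(-2325) = -19803*(-1/2325) = 6601/775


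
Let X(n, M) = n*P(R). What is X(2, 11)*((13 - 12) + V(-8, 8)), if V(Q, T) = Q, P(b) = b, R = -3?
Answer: 42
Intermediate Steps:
X(n, M) = -3*n (X(n, M) = n*(-3) = -3*n)
X(2, 11)*((13 - 12) + V(-8, 8)) = (-3*2)*((13 - 12) - 8) = -6*(1 - 8) = -6*(-7) = 42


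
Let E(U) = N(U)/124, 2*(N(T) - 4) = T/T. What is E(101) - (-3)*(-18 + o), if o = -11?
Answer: -21567/248 ≈ -86.964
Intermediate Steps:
N(T) = 9/2 (N(T) = 4 + (T/T)/2 = 4 + (1/2)*1 = 4 + 1/2 = 9/2)
E(U) = 9/248 (E(U) = (9/2)/124 = (9/2)*(1/124) = 9/248)
E(101) - (-3)*(-18 + o) = 9/248 - (-3)*(-18 - 11) = 9/248 - (-3)*(-29) = 9/248 - 1*87 = 9/248 - 87 = -21567/248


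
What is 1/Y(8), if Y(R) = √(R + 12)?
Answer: √5/10 ≈ 0.22361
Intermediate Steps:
Y(R) = √(12 + R)
1/Y(8) = 1/(√(12 + 8)) = 1/(√20) = 1/(2*√5) = √5/10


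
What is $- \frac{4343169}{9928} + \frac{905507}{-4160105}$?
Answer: $- \frac{18077028946241}{41301522440} \approx -437.68$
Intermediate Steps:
$- \frac{4343169}{9928} + \frac{905507}{-4160105} = \left(-4343169\right) \frac{1}{9928} + 905507 \left(- \frac{1}{4160105}\right) = - \frac{4343169}{9928} - \frac{905507}{4160105} = - \frac{18077028946241}{41301522440}$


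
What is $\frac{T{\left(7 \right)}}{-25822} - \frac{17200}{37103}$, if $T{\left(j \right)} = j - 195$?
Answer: $- \frac{218581518}{479036833} \approx -0.45629$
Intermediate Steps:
$T{\left(j \right)} = -195 + j$
$\frac{T{\left(7 \right)}}{-25822} - \frac{17200}{37103} = \frac{-195 + 7}{-25822} - \frac{17200}{37103} = \left(-188\right) \left(- \frac{1}{25822}\right) - \frac{17200}{37103} = \frac{94}{12911} - \frac{17200}{37103} = - \frac{218581518}{479036833}$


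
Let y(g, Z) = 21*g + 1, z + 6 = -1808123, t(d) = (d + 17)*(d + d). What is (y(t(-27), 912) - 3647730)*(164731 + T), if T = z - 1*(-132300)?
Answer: 5494940145122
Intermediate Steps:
t(d) = 2*d*(17 + d) (t(d) = (17 + d)*(2*d) = 2*d*(17 + d))
z = -1808129 (z = -6 - 1808123 = -1808129)
y(g, Z) = 1 + 21*g
T = -1675829 (T = -1808129 - 1*(-132300) = -1808129 + 132300 = -1675829)
(y(t(-27), 912) - 3647730)*(164731 + T) = ((1 + 21*(2*(-27)*(17 - 27))) - 3647730)*(164731 - 1675829) = ((1 + 21*(2*(-27)*(-10))) - 3647730)*(-1511098) = ((1 + 21*540) - 3647730)*(-1511098) = ((1 + 11340) - 3647730)*(-1511098) = (11341 - 3647730)*(-1511098) = -3636389*(-1511098) = 5494940145122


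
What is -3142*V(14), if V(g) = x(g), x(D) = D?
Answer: -43988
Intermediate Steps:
V(g) = g
-3142*V(14) = -3142*14 = -43988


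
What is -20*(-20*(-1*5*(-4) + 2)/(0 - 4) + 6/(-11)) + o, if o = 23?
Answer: -23827/11 ≈ -2166.1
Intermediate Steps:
-20*(-20*(-1*5*(-4) + 2)/(0 - 4) + 6/(-11)) + o = -20*(-20*(-1*5*(-4) + 2)/(0 - 4) + 6/(-11)) + 23 = -20*(-20/((-4/(-5*(-4) + 2))) + 6*(-1/11)) + 23 = -20*(-20/((-4/(20 + 2))) - 6/11) + 23 = -20*(-20/((-4/22)) - 6/11) + 23 = -20*(-20/((-4*1/22)) - 6/11) + 23 = -20*(-20/(-2/11) - 6/11) + 23 = -20*(-20*(-11/2) - 6/11) + 23 = -20*(110 - 6/11) + 23 = -20*1204/11 + 23 = -24080/11 + 23 = -23827/11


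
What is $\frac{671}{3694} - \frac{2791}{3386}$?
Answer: $- \frac{2009487}{3126971} \approx -0.64263$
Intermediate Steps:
$\frac{671}{3694} - \frac{2791}{3386} = - \frac{2009487}{3126971}$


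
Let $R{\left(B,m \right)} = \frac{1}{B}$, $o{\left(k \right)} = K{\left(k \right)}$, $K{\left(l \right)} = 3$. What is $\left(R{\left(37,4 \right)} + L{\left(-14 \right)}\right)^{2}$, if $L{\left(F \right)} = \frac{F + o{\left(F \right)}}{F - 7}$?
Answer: $\frac{183184}{603729} \approx 0.30342$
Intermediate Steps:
$o{\left(k \right)} = 3$
$L{\left(F \right)} = \frac{3 + F}{-7 + F}$ ($L{\left(F \right)} = \frac{F + 3}{F - 7} = \frac{3 + F}{-7 + F}$)
$\left(R{\left(37,4 \right)} + L{\left(-14 \right)}\right)^{2} = \left(\frac{1}{37} + \frac{3 - 14}{-7 - 14}\right)^{2} = \left(\frac{1}{37} + \frac{1}{-21} \left(-11\right)\right)^{2} = \left(\frac{1}{37} - - \frac{11}{21}\right)^{2} = \left(\frac{1}{37} + \frac{11}{21}\right)^{2} = \left(\frac{428}{777}\right)^{2} = \frac{183184}{603729}$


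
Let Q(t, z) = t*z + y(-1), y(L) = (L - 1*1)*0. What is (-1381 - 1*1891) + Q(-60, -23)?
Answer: -1892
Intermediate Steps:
y(L) = 0 (y(L) = (L - 1)*0 = (-1 + L)*0 = 0)
Q(t, z) = t*z (Q(t, z) = t*z + 0 = t*z)
(-1381 - 1*1891) + Q(-60, -23) = (-1381 - 1*1891) - 60*(-23) = (-1381 - 1891) + 1380 = -3272 + 1380 = -1892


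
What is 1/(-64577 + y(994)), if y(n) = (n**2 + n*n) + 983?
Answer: 1/1912478 ≈ 5.2288e-7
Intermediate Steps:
y(n) = 983 + 2*n**2 (y(n) = (n**2 + n**2) + 983 = 2*n**2 + 983 = 983 + 2*n**2)
1/(-64577 + y(994)) = 1/(-64577 + (983 + 2*994**2)) = 1/(-64577 + (983 + 2*988036)) = 1/(-64577 + (983 + 1976072)) = 1/(-64577 + 1977055) = 1/1912478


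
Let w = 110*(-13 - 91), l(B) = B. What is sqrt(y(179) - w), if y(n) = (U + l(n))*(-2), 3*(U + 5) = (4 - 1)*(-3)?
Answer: sqrt(11098) ≈ 105.35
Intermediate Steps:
w = -11440 (w = 110*(-104) = -11440)
U = -8 (U = -5 + ((4 - 1)*(-3))/3 = -5 + (3*(-3))/3 = -5 + (1/3)*(-9) = -5 - 3 = -8)
y(n) = 16 - 2*n (y(n) = (-8 + n)*(-2) = 16 - 2*n)
sqrt(y(179) - w) = sqrt((16 - 2*179) - 1*(-11440)) = sqrt((16 - 358) + 11440) = sqrt(-342 + 11440) = sqrt(11098)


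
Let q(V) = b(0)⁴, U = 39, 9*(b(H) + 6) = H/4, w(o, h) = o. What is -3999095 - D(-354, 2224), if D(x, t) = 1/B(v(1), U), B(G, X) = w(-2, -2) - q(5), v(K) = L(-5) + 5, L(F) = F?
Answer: -5190825309/1298 ≈ -3.9991e+6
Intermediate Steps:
b(H) = -6 + H/36 (b(H) = -6 + (H/4)/9 = -6 + H/36)
q(V) = 1296 (q(V) = (-6 + (1/36)*0)⁴ = (-6 + 0)⁴ = (-6)⁴ = 1296)
v(K) = 0 (v(K) = -5 + 5 = 0)
B(G, X) = -1298 (B(G, X) = -2 - 1*1296 = -2 - 1296 = -1298)
D(x, t) = -1/1298 (D(x, t) = 1/(-1298) = -1/1298)
-3999095 - D(-354, 2224) = -3999095 - 1*(-1/1298) = -3999095 + 1/1298 = -5190825309/1298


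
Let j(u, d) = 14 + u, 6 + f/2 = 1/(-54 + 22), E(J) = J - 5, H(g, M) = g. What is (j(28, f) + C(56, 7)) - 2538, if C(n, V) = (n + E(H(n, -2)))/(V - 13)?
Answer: -15083/6 ≈ -2513.8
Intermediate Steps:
E(J) = -5 + J
f = -193/16 (f = -12 + 2/(-54 + 22) = -12 + 2/(-32) = -12 + 2*(-1/32) = -12 - 1/16 = -193/16 ≈ -12.063)
C(n, V) = (-5 + 2*n)/(-13 + V) (C(n, V) = (n + (-5 + n))/(V - 13) = (-5 + 2*n)/(-13 + V))
(j(28, f) + C(56, 7)) - 2538 = ((14 + 28) + (-5 + 2*56)/(-13 + 7)) - 2538 = (42 + (-5 + 112)/(-6)) - 2538 = (42 - 1/6*107) - 2538 = (42 - 107/6) - 2538 = 145/6 - 2538 = -15083/6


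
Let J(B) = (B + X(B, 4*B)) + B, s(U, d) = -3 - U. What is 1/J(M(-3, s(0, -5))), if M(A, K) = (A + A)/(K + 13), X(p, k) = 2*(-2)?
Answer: -5/26 ≈ -0.19231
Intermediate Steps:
X(p, k) = -4
M(A, K) = 2*A/(13 + K) (M(A, K) = (2*A)/(13 + K) = 2*A/(13 + K))
J(B) = -4 + 2*B (J(B) = (B - 4) + B = (-4 + B) + B = -4 + 2*B)
1/J(M(-3, s(0, -5))) = 1/(-4 + 2*(2*(-3)/(13 + (-3 - 1*0)))) = 1/(-4 + 2*(2*(-3)/(13 + (-3 + 0)))) = 1/(-4 + 2*(2*(-3)/(13 - 3))) = 1/(-4 + 2*(2*(-3)/10)) = 1/(-4 + 2*(2*(-3)*(⅒))) = 1/(-4 + 2*(-⅗)) = 1/(-4 - 6/5) = 1/(-26/5) = -5/26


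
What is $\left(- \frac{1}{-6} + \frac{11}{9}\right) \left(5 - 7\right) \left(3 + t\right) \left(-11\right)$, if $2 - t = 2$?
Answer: $\frac{275}{3} \approx 91.667$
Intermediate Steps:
$t = 0$ ($t = 2 - 2 = 0$)
$\left(- \frac{1}{-6} + \frac{11}{9}\right) \left(5 - 7\right) \left(3 + t\right) \left(-11\right) = \left(- \frac{1}{-6} + \frac{11}{9}\right) \left(5 - 7\right) \left(3 + 0\right) \left(-11\right) = \left(\left(-1\right) \left(- \frac{1}{6}\right) + 11 \cdot \frac{1}{9}\right) \left(\left(-2\right) 3\right) \left(-11\right) = \left(\frac{1}{6} + \frac{11}{9}\right) \left(-6\right) \left(-11\right) = \frac{25}{18} \left(-6\right) \left(-11\right) = \left(- \frac{25}{3}\right) \left(-11\right) = \frac{275}{3}$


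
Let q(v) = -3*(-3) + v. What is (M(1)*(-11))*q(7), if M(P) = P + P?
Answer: -352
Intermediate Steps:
q(v) = 9 + v
M(P) = 2*P
(M(1)*(-11))*q(7) = ((2*1)*(-11))*(9 + 7) = (2*(-11))*16 = -22*16 = -352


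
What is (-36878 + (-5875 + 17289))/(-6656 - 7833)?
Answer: 25464/14489 ≈ 1.7575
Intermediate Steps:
(-36878 + (-5875 + 17289))/(-6656 - 7833) = (-36878 + 11414)/(-14489) = -25464*(-1/14489) = 25464/14489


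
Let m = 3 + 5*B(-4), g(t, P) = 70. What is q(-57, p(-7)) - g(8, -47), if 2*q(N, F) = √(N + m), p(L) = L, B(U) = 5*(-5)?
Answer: -70 + I*√179/2 ≈ -70.0 + 6.6895*I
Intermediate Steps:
B(U) = -25
m = -122 (m = 3 + 5*(-25) = 3 - 125 = -122)
q(N, F) = √(-122 + N)/2 (q(N, F) = √(N - 122)/2 = √(-122 + N)/2)
q(-57, p(-7)) - g(8, -47) = √(-122 - 57)/2 - 1*70 = √(-179)/2 - 70 = (I*√179)/2 - 70 = I*√179/2 - 70 = -70 + I*√179/2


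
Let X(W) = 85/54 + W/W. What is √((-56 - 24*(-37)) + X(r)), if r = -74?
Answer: √270402/18 ≈ 28.889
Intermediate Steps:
X(W) = 139/54 (X(W) = 85*(1/54) + 1 = 85/54 + 1 = 139/54)
√((-56 - 24*(-37)) + X(r)) = √((-56 - 24*(-37)) + 139/54) = √((-56 + 888) + 139/54) = √(832 + 139/54) = √(45067/54) = √270402/18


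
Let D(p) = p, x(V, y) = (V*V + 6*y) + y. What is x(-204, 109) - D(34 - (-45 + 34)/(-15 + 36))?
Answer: 889234/21 ≈ 42345.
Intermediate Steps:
x(V, y) = V**2 + 7*y (x(V, y) = (V**2 + 6*y) + y = V**2 + 7*y)
x(-204, 109) - D(34 - (-45 + 34)/(-15 + 36)) = ((-204)**2 + 7*109) - (34 - (-45 + 34)/(-15 + 36)) = (41616 + 763) - (34 - (-11)/21) = 42379 - (34 - (-11)/21) = 42379 - (34 - 1*(-11/21)) = 42379 - (34 + 11/21) = 42379 - 1*725/21 = 42379 - 725/21 = 889234/21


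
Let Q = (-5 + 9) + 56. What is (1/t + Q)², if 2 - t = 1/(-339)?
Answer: 1687484241/461041 ≈ 3660.2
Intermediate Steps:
t = 679/339 (t = 2 - 1/(-339) = 2 - 1*(-1/339) = 2 + 1/339 = 679/339 ≈ 2.0029)
Q = 60 (Q = 4 + 56 = 60)
(1/t + Q)² = (1/(679/339) + 60)² = (339/679 + 60)² = (41079/679)² = 1687484241/461041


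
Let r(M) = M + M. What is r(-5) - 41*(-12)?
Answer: 482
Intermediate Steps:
r(M) = 2*M
r(-5) - 41*(-12) = 2*(-5) - 41*(-12) = -10 + 492 = 482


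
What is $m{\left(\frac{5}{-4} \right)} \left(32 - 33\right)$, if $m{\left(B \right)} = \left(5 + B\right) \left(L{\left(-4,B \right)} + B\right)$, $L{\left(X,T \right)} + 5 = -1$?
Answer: $\frac{435}{16} \approx 27.188$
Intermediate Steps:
$L{\left(X,T \right)} = -6$ ($L{\left(X,T \right)} = -5 - 1 = -6$)
$m{\left(B \right)} = \left(-6 + B\right) \left(5 + B\right)$ ($m{\left(B \right)} = \left(5 + B\right) \left(-6 + B\right) = \left(-6 + B\right) \left(5 + B\right)$)
$m{\left(\frac{5}{-4} \right)} \left(32 - 33\right) = \left(-30 + \left(\frac{5}{-4}\right)^{2} - \frac{5}{-4}\right) \left(32 - 33\right) = \left(-30 + \left(5 \left(- \frac{1}{4}\right)\right)^{2} - 5 \left(- \frac{1}{4}\right)\right) \left(-1\right) = \left(-30 + \left(- \frac{5}{4}\right)^{2} - - \frac{5}{4}\right) \left(-1\right) = \left(-30 + \frac{25}{16} + \frac{5}{4}\right) \left(-1\right) = \left(- \frac{435}{16}\right) \left(-1\right) = \frac{435}{16}$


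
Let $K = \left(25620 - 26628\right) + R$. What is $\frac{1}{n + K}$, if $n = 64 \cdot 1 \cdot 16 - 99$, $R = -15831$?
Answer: $- \frac{1}{15914} \approx -6.2838 \cdot 10^{-5}$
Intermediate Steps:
$n = 925$ ($n = 64 \cdot 16 - 99 = 1024 - 99 = 925$)
$K = -16839$ ($K = \left(25620 - 26628\right) - 15831 = -1008 - 15831 = -16839$)
$\frac{1}{n + K} = \frac{1}{925 - 16839} = \frac{1}{-15914} = - \frac{1}{15914}$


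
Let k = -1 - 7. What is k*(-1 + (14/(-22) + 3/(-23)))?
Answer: 3576/253 ≈ 14.134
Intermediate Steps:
k = -8
k*(-1 + (14/(-22) + 3/(-23))) = -8*(-1 + (14/(-22) + 3/(-23))) = -8*(-1 + (14*(-1/22) + 3*(-1/23))) = -8*(-1 + (-7/11 - 3/23)) = -8*(-1 - 194/253) = -8*(-447/253) = 3576/253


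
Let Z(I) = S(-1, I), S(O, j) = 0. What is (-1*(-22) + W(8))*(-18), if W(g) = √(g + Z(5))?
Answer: -396 - 36*√2 ≈ -446.91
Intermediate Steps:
Z(I) = 0
W(g) = √g (W(g) = √(g + 0) = √g)
(-1*(-22) + W(8))*(-18) = (-1*(-22) + √8)*(-18) = (22 + 2*√2)*(-18) = -396 - 36*√2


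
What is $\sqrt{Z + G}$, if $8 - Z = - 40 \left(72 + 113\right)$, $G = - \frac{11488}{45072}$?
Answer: $\frac{\sqrt{6531564434}}{939} \approx 86.068$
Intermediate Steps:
$G = - \frac{718}{2817}$ ($G = \left(-11488\right) \frac{1}{45072} = - \frac{718}{2817} \approx -0.25488$)
$Z = 7408$ ($Z = 8 - - 40 \left(72 + 113\right) = 8 - \left(-40\right) 185 = 8 - -7400 = 8 + 7400 = 7408$)
$\sqrt{Z + G} = \sqrt{7408 - \frac{718}{2817}} = \sqrt{\frac{20867618}{2817}} = \frac{\sqrt{6531564434}}{939}$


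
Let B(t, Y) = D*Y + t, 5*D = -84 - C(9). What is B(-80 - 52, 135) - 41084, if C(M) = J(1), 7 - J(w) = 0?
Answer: -43673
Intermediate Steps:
J(w) = 7 (J(w) = 7 - 1*0 = 7 + 0 = 7)
C(M) = 7
D = -91/5 (D = (-84 - 1*7)/5 = (-84 - 7)/5 = (1/5)*(-91) = -91/5 ≈ -18.200)
B(t, Y) = t - 91*Y/5 (B(t, Y) = -91*Y/5 + t = t - 91*Y/5)
B(-80 - 52, 135) - 41084 = ((-80 - 52) - 91/5*135) - 41084 = (-132 - 2457) - 41084 = -2589 - 41084 = -43673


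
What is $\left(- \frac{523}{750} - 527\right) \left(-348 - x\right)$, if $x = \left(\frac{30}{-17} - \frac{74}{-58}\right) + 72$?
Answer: $\frac{81853376087}{369750} \approx 2.2138 \cdot 10^{5}$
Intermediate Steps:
$x = \frac{35255}{493}$ ($x = \left(30 \left(- \frac{1}{17}\right) - - \frac{37}{29}\right) + 72 = \left(- \frac{30}{17} + \frac{37}{29}\right) + 72 = - \frac{241}{493} + 72 = \frac{35255}{493} \approx 71.511$)
$\left(- \frac{523}{750} - 527\right) \left(-348 - x\right) = \left(- \frac{523}{750} - 527\right) \left(-348 - \frac{35255}{493}\right) = \left(\left(-523\right) \frac{1}{750} - 527\right) \left(-348 - \frac{35255}{493}\right) = \left(- \frac{523}{750} - 527\right) \left(- \frac{206819}{493}\right) = \left(- \frac{395773}{750}\right) \left(- \frac{206819}{493}\right) = \frac{81853376087}{369750}$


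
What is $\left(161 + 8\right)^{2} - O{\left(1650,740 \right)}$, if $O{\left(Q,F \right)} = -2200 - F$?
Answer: $31501$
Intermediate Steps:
$\left(161 + 8\right)^{2} - O{\left(1650,740 \right)} = \left(161 + 8\right)^{2} - \left(-2200 - 740\right) = 169^{2} - \left(-2200 - 740\right) = 28561 - -2940 = 28561 + 2940 = 31501$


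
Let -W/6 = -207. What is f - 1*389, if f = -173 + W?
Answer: 680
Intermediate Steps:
W = 1242 (W = -6*(-207) = 1242)
f = 1069 (f = -173 + 1242 = 1069)
f - 1*389 = 1069 - 1*389 = 1069 - 389 = 680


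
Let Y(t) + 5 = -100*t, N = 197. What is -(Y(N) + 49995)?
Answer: -30290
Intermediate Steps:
Y(t) = -5 - 100*t
-(Y(N) + 49995) = -((-5 - 100*197) + 49995) = -((-5 - 19700) + 49995) = -(-19705 + 49995) = -1*30290 = -30290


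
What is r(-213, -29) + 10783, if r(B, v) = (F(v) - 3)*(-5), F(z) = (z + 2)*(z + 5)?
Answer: 7558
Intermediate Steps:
F(z) = (2 + z)*(5 + z)
r(B, v) = -35 - 35*v - 5*v² (r(B, v) = ((10 + v² + 7*v) - 3)*(-5) = (7 + v² + 7*v)*(-5) = -35 - 35*v - 5*v²)
r(-213, -29) + 10783 = (-35 - 35*(-29) - 5*(-29)²) + 10783 = (-35 + 1015 - 5*841) + 10783 = (-35 + 1015 - 4205) + 10783 = -3225 + 10783 = 7558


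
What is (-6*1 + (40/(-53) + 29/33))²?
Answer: 105616729/3059001 ≈ 34.527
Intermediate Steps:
(-6*1 + (40/(-53) + 29/33))² = (-6 + (40*(-1/53) + 29*(1/33)))² = (-6 + (-40/53 + 29/33))² = (-6 + 217/1749)² = (-10277/1749)² = 105616729/3059001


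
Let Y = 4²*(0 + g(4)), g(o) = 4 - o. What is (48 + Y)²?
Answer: 2304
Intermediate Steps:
Y = 0 (Y = 4²*(0 + (4 - 1*4)) = 16*(0 + (4 - 4)) = 16*(0 + 0) = 16*0 = 0)
(48 + Y)² = (48 + 0)² = 48² = 2304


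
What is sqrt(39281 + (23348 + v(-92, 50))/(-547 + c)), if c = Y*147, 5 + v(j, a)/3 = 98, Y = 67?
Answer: 3*sqrt(377677208742)/9302 ≈ 198.20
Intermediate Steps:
v(j, a) = 279 (v(j, a) = -15 + 3*98 = -15 + 294 = 279)
c = 9849 (c = 67*147 = 9849)
sqrt(39281 + (23348 + v(-92, 50))/(-547 + c)) = sqrt(39281 + (23348 + 279)/(-547 + 9849)) = sqrt(39281 + 23627/9302) = sqrt(365415489/9302) = 3*sqrt(377677208742)/9302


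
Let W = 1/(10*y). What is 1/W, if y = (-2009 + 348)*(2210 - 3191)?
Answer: 16294410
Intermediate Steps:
y = 1629441 (y = -1661*(-981) = 1629441)
W = 1/16294410 (W = 1/(10*1629441) = 1/16294410 ≈ 6.1371e-8)
1/W = 1/(1/16294410) = 16294410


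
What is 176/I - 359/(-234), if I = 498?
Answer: 36661/19422 ≈ 1.8876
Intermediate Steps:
176/I - 359/(-234) = 176/498 - 359/(-234) = 176*(1/498) - 359*(-1/234) = 88/249 + 359/234 = 36661/19422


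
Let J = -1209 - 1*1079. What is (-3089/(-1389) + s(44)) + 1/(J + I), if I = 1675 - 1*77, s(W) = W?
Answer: 4922229/106490 ≈ 46.222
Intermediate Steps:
J = -2288 (J = -1209 - 1079 = -2288)
I = 1598 (I = 1675 - 77 = 1598)
(-3089/(-1389) + s(44)) + 1/(J + I) = (-3089/(-1389) + 44) + 1/(-2288 + 1598) = (-3089*(-1/1389) + 44) + 1/(-690) = (3089/1389 + 44) - 1/690 = 64205/1389 - 1/690 = 4922229/106490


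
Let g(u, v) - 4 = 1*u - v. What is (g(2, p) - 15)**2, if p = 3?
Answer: 144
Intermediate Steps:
g(u, v) = 4 + u - v (g(u, v) = 4 + (1*u - v) = 4 + (u - v) = 4 + u - v)
(g(2, p) - 15)**2 = ((4 + 2 - 1*3) - 15)**2 = ((4 + 2 - 3) - 15)**2 = (3 - 15)**2 = (-12)**2 = 144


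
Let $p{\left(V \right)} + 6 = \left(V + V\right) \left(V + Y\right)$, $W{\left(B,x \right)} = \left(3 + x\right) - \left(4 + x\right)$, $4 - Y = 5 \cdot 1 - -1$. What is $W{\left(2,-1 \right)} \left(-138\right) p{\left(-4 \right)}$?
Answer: $5796$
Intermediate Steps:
$Y = -2$ ($Y = 4 - \left(5 \cdot 1 - -1\right) = 4 - \left(5 + 1\right) = 4 - 6 = -2$)
$W{\left(B,x \right)} = -1$
$p{\left(V \right)} = -6 + 2 V \left(-2 + V\right)$ ($p{\left(V \right)} = -6 + \left(V + V\right) \left(V - 2\right) = -6 + 2 V \left(-2 + V\right)$)
$W{\left(2,-1 \right)} \left(-138\right) p{\left(-4 \right)} = \left(-1\right) \left(-138\right) \left(-6 - -16 + 2 \left(-4\right)^{2}\right) = 138 \left(-6 + 16 + 2 \cdot 16\right) = 138 \left(-6 + 16 + 32\right) = 138 \cdot 42 = 5796$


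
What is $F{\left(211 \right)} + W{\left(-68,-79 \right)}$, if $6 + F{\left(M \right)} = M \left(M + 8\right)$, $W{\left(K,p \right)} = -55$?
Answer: $46148$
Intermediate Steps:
$F{\left(M \right)} = -6 + M \left(8 + M\right)$ ($F{\left(M \right)} = -6 + M \left(M + 8\right) = -6 + M \left(8 + M\right)$)
$F{\left(211 \right)} + W{\left(-68,-79 \right)} = \left(-6 + 211^{2} + 8 \cdot 211\right) - 55 = \left(-6 + 44521 + 1688\right) - 55 = 46203 - 55 = 46148$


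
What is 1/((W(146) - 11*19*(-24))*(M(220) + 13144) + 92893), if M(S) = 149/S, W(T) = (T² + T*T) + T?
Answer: 110/69116255843 ≈ 1.5915e-9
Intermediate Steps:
W(T) = T + 2*T² (W(T) = (T² + T²) + T = 2*T² + T = T + 2*T²)
1/((W(146) - 11*19*(-24))*(M(220) + 13144) + 92893) = 1/((146*(1 + 2*146) - 11*19*(-24))*(149/220 + 13144) + 92893) = 1/((146*(1 + 292) - 209*(-24))*(149*(1/220) + 13144) + 92893) = 1/((146*293 + 5016)*(149/220 + 13144) + 92893) = 1/((42778 + 5016)*(2891829/220) + 92893) = 1/(47794*(2891829/220) + 92893) = 1/(69106037613/110 + 92893) = 1/(69116255843/110) = 110/69116255843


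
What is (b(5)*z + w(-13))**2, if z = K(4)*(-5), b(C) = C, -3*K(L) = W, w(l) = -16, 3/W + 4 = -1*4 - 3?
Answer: 40401/121 ≈ 333.89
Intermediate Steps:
W = -3/11 (W = 3/(-4 + (-1*4 - 3)) = 3/(-4 + (-4 - 3)) = 3/(-4 - 7) = 3/(-11) = 3*(-1/11) = -3/11 ≈ -0.27273)
K(L) = 1/11 (K(L) = -1/3*(-3/11) = 1/11)
z = -5/11 (z = (1/11)*(-5) = -5/11 ≈ -0.45455)
(b(5)*z + w(-13))**2 = (5*(-5/11) - 16)**2 = (-25/11 - 16)**2 = (-201/11)**2 = 40401/121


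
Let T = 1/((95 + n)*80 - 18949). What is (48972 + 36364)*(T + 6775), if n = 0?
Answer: 6561440153264/11349 ≈ 5.7815e+8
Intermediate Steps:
T = -1/11349 (T = 1/((95 + 0)*80 - 18949) = 1/(95*80 - 18949) = 1/(7600 - 18949) = 1/(-11349) = -1/11349 ≈ -8.8113e-5)
(48972 + 36364)*(T + 6775) = (48972 + 36364)*(-1/11349 + 6775) = 85336*(76889474/11349) = 6561440153264/11349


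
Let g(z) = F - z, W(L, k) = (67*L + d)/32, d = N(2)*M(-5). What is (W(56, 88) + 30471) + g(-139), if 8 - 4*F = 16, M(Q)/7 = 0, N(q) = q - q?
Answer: 122901/4 ≈ 30725.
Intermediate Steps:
N(q) = 0
M(Q) = 0 (M(Q) = 7*0 = 0)
d = 0 (d = 0*0 = 0)
F = -2 (F = 2 - 1/4*16 = 2 - 4 = -2)
W(L, k) = 67*L/32 (W(L, k) = (67*L + 0)/32 = (67*L)*(1/32) = 67*L/32)
g(z) = -2 - z
(W(56, 88) + 30471) + g(-139) = ((67/32)*56 + 30471) + (-2 - 1*(-139)) = (469/4 + 30471) + (-2 + 139) = 122353/4 + 137 = 122901/4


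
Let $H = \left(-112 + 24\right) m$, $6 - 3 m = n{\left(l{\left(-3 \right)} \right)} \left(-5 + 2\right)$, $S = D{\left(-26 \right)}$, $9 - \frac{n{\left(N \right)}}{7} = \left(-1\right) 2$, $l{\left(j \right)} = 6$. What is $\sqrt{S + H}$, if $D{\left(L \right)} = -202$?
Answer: $7 i \sqrt{146} \approx 84.581 i$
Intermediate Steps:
$n{\left(N \right)} = 77$ ($n{\left(N \right)} = 63 - 7 \left(\left(-1\right) 2\right) = 63 - -14 = 63 + 14 = 77$)
$S = -202$
$m = 79$ ($m = 2 - \frac{77 \left(-5 + 2\right)}{3} = 2 - \frac{77 \left(-3\right)}{3} = 2 - -77 = 2 + 77 = 79$)
$H = -6952$ ($H = \left(-112 + 24\right) 79 = \left(-88\right) 79 = -6952$)
$\sqrt{S + H} = \sqrt{-202 - 6952} = \sqrt{-7154} = 7 i \sqrt{146}$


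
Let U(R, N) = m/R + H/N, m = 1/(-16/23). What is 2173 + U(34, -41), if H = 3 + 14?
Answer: 48456401/22304 ≈ 2172.5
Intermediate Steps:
m = -23/16 (m = 1/(-16*1/23) = 1/(-16/23) = -23/16 ≈ -1.4375)
H = 17
U(R, N) = 17/N - 23/(16*R) (U(R, N) = -23/(16*R) + 17/N = 17/N - 23/(16*R))
2173 + U(34, -41) = 2173 + (17/(-41) - 23/16/34) = 2173 + (17*(-1/41) - 23/16*1/34) = 2173 + (-17/41 - 23/544) = 2173 - 10191/22304 = 48456401/22304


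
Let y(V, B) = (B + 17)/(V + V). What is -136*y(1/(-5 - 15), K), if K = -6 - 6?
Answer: 6800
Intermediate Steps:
K = -12
y(V, B) = (17 + B)/(2*V) (y(V, B) = (17 + B)/((2*V)) = (17 + B)*(1/(2*V)) = (17 + B)/(2*V))
-136*y(1/(-5 - 15), K) = -68*(17 - 12)/(1/(-5 - 15)) = -68*5/(1/(-20)) = -68*5/(-1/20) = -68*(-20)*5 = -136*(-50) = 6800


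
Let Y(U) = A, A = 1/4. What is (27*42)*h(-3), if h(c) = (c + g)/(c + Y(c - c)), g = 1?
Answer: 9072/11 ≈ 824.73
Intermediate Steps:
A = 1/4 ≈ 0.25000
Y(U) = 1/4
h(c) = (1 + c)/(1/4 + c) (h(c) = (c + 1)/(c + 1/4) = (1 + c)/(1/4 + c))
(27*42)*h(-3) = (27*42)*(4*(1 - 3)/(1 + 4*(-3))) = 1134*(4*(-2)/(1 - 12)) = 1134*(4*(-2)/(-11)) = 1134*(4*(-1/11)*(-2)) = 1134*(8/11) = 9072/11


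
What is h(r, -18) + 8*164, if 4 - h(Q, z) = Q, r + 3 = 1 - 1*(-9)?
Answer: 1309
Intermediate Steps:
r = 7 (r = -3 + (1 - 1*(-9)) = -3 + (1 + 9) = -3 + 10 = 7)
h(Q, z) = 4 - Q
h(r, -18) + 8*164 = (4 - 1*7) + 8*164 = (4 - 7) + 1312 = -3 + 1312 = 1309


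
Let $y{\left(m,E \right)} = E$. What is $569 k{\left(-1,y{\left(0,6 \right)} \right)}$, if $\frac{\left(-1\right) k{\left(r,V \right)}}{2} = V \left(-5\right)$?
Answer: $34140$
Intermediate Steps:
$k{\left(r,V \right)} = 10 V$ ($k{\left(r,V \right)} = - 2 V \left(-5\right) = - 2 \left(- 5 V\right) = 10 V$)
$569 k{\left(-1,y{\left(0,6 \right)} \right)} = 569 \cdot 10 \cdot 6 = 569 \cdot 60 = 34140$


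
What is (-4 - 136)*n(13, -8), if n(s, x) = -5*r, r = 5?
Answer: 3500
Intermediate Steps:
n(s, x) = -25 (n(s, x) = -5*5 = -25)
(-4 - 136)*n(13, -8) = (-4 - 136)*(-25) = -140*(-25) = 3500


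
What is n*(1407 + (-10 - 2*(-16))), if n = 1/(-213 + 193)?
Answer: -1429/20 ≈ -71.450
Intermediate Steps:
n = -1/20 (n = 1/(-20) = -1/20 ≈ -0.050000)
n*(1407 + (-10 - 2*(-16))) = -(1407 + (-10 - 2*(-16)))/20 = -(1407 + (-10 + 32))/20 = -(1407 + 22)/20 = -1/20*1429 = -1429/20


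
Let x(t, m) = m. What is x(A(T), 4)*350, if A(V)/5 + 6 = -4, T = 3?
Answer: 1400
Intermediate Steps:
A(V) = -50 (A(V) = -30 + 5*(-4) = -30 - 20 = -50)
x(A(T), 4)*350 = 4*350 = 1400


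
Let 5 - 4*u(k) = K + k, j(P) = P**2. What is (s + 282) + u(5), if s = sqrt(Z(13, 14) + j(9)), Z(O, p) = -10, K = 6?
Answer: 561/2 + sqrt(71) ≈ 288.93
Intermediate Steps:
s = sqrt(71) (s = sqrt(-10 + 9**2) = sqrt(-10 + 81) = sqrt(71) ≈ 8.4261)
u(k) = -1/4 - k/4 (u(k) = 5/4 - (6 + k)/4 = 5/4 + (-3/2 - k/4) = -1/4 - k/4)
(s + 282) + u(5) = (sqrt(71) + 282) + (-1/4 - 1/4*5) = (282 + sqrt(71)) + (-1/4 - 5/4) = (282 + sqrt(71)) - 3/2 = 561/2 + sqrt(71)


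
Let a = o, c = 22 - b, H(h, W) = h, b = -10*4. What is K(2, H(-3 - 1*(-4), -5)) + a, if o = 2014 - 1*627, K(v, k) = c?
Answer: 1449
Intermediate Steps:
b = -40
c = 62 (c = 22 - 1*(-40) = 22 + 40 = 62)
K(v, k) = 62
o = 1387 (o = 2014 - 627 = 1387)
a = 1387
K(2, H(-3 - 1*(-4), -5)) + a = 62 + 1387 = 1449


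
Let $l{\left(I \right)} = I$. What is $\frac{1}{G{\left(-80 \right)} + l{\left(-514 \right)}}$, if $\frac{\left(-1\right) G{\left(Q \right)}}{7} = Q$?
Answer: $\frac{1}{46} \approx 0.021739$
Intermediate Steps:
$G{\left(Q \right)} = - 7 Q$
$\frac{1}{G{\left(-80 \right)} + l{\left(-514 \right)}} = \frac{1}{\left(-7\right) \left(-80\right) - 514} = \frac{1}{560 - 514} = \frac{1}{46}$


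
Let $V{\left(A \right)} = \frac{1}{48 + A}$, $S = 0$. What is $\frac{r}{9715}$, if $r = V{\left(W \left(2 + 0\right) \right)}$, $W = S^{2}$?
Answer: $\frac{1}{466320} \approx 2.1445 \cdot 10^{-6}$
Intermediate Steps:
$W = 0$ ($W = 0^{2} = 0$)
$r = \frac{1}{48}$ ($r = \frac{1}{48 + 0 \left(2 + 0\right)} = \frac{1}{48 + 0 \cdot 2} = \frac{1}{48 + 0} = \frac{1}{48} \approx 0.020833$)
$\frac{r}{9715} = \frac{1}{48 \cdot 9715} = \frac{1}{48} \cdot \frac{1}{9715} = \frac{1}{466320}$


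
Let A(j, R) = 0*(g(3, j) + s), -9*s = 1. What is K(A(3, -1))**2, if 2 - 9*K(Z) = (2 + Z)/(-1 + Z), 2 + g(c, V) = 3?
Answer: 16/81 ≈ 0.19753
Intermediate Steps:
s = -1/9 (s = -1/9*1 = -1/9 ≈ -0.11111)
g(c, V) = 1 (g(c, V) = -2 + 3 = 1)
A(j, R) = 0 (A(j, R) = 0*(1 - 1/9) = 0*(8/9) = 0)
K(Z) = 2/9 - (2 + Z)/(9*(-1 + Z))
K(A(3, -1))**2 = ((-4 + 0)/(9*(-1 + 0)))**2 = ((1/9)*(-4)/(-1))**2 = ((1/9)*(-1)*(-4))**2 = (4/9)**2 = 16/81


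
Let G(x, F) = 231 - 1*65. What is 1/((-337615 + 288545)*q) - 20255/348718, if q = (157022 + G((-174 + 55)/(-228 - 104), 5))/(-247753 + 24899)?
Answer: -39038364966157/672434241041220 ≈ -0.058055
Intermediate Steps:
G(x, F) = 166 (G(x, F) = 231 - 65 = 166)
q = -78594/111427 (q = (157022 + 166)/(-247753 + 24899) = 157188/(-222854) = 157188*(-1/222854) = -78594/111427 ≈ -0.70534)
1/((-337615 + 288545)*q) - 20255/348718 = 1/((-337615 + 288545)*(-78594/111427)) - 20255/348718 = -111427/78594/(-49070) - 20255*1/348718 = -1/49070*(-111427/78594) - 20255/348718 = 111427/3856607580 - 20255/348718 = -39038364966157/672434241041220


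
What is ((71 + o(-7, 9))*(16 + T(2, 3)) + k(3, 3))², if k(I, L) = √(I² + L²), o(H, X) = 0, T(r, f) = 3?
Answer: 1819819 + 8094*√2 ≈ 1.8313e+6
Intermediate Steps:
((71 + o(-7, 9))*(16 + T(2, 3)) + k(3, 3))² = ((71 + 0)*(16 + 3) + √(3² + 3²))² = (71*19 + √(9 + 9))² = (1349 + √18)² = (1349 + 3*√2)²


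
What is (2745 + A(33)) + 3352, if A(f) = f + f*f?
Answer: 7219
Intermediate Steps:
A(f) = f + f²
(2745 + A(33)) + 3352 = (2745 + 33*(1 + 33)) + 3352 = (2745 + 33*34) + 3352 = (2745 + 1122) + 3352 = 3867 + 3352 = 7219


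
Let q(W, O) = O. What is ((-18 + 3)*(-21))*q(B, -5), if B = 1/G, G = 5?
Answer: -1575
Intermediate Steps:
B = ⅕ (B = 1/5 = ⅕ ≈ 0.20000)
((-18 + 3)*(-21))*q(B, -5) = ((-18 + 3)*(-21))*(-5) = -15*(-21)*(-5) = 315*(-5) = -1575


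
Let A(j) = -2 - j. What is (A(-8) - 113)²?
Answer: 11449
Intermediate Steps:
(A(-8) - 113)² = ((-2 - 1*(-8)) - 113)² = ((-2 + 8) - 113)² = (6 - 113)² = (-107)² = 11449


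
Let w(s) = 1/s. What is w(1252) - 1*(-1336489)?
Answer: 1673284229/1252 ≈ 1.3365e+6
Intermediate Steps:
w(1252) - 1*(-1336489) = 1/1252 - 1*(-1336489) = 1/1252 + 1336489 = 1673284229/1252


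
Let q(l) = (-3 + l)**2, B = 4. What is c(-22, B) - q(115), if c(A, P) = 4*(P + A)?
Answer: -12616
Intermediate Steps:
c(A, P) = 4*A + 4*P (c(A, P) = 4*(A + P) = 4*A + 4*P)
c(-22, B) - q(115) = (4*(-22) + 4*4) - (-3 + 115)**2 = (-88 + 16) - 1*112**2 = -72 - 1*12544 = -72 - 12544 = -12616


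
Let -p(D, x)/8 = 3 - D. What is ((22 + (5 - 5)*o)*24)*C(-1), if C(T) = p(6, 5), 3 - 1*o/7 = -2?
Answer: 12672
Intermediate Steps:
o = 35 (o = 21 - 7*(-2) = 21 + 14 = 35)
p(D, x) = -24 + 8*D (p(D, x) = -8*(3 - D) = -24 + 8*D)
C(T) = 24 (C(T) = -24 + 8*6 = -24 + 48 = 24)
((22 + (5 - 5)*o)*24)*C(-1) = ((22 + (5 - 5)*35)*24)*24 = ((22 + 0*35)*24)*24 = ((22 + 0)*24)*24 = (22*24)*24 = 528*24 = 12672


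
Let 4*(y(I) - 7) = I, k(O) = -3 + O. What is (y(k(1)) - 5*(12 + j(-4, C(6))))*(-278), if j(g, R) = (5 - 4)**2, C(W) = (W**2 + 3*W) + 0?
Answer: 16263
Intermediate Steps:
y(I) = 7 + I/4
C(W) = W**2 + 3*W
j(g, R) = 1 (j(g, R) = 1**2 = 1)
(y(k(1)) - 5*(12 + j(-4, C(6))))*(-278) = ((7 + (-3 + 1)/4) - 5*(12 + 1))*(-278) = ((7 + (1/4)*(-2)) - 5*13)*(-278) = ((7 - 1/2) - 65)*(-278) = (13/2 - 65)*(-278) = -117/2*(-278) = 16263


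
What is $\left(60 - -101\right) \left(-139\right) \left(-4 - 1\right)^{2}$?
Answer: $-559475$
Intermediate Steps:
$\left(60 - -101\right) \left(-139\right) \left(-4 - 1\right)^{2} = \left(60 + 101\right) \left(-139\right) \left(-5\right)^{2} = 161 \left(-139\right) 25 = \left(-22379\right) 25 = -559475$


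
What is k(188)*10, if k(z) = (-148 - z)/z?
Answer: -840/47 ≈ -17.872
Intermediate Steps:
k(z) = (-148 - z)/z
k(188)*10 = ((-148 - 1*188)/188)*10 = ((-148 - 188)/188)*10 = ((1/188)*(-336))*10 = -84/47*10 = -840/47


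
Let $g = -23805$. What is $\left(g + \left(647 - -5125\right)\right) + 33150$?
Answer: $15117$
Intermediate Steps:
$\left(g + \left(647 - -5125\right)\right) + 33150 = \left(-23805 + \left(647 - -5125\right)\right) + 33150 = \left(-23805 + \left(647 + 5125\right)\right) + 33150 = \left(-23805 + 5772\right) + 33150 = -18033 + 33150 = 15117$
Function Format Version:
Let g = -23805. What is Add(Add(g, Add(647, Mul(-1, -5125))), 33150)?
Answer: 15117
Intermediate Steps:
Add(Add(g, Add(647, Mul(-1, -5125))), 33150) = Add(Add(-23805, Add(647, Mul(-1, -5125))), 33150) = Add(Add(-23805, Add(647, 5125)), 33150) = Add(Add(-23805, 5772), 33150) = Add(-18033, 33150) = 15117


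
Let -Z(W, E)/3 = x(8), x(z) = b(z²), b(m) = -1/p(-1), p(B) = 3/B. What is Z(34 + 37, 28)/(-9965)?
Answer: 1/9965 ≈ 0.00010035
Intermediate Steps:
b(m) = ⅓ (b(m) = -1/(3/(-1)) = -1/(3*(-1)) = -1/(-3) = -1*(-⅓) = ⅓)
x(z) = ⅓
Z(W, E) = -1 (Z(W, E) = -3*⅓ = -1)
Z(34 + 37, 28)/(-9965) = -1/(-9965) = -1*(-1/9965) = 1/9965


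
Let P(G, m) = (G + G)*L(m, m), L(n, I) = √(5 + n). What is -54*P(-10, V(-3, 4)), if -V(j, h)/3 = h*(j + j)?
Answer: 1080*√77 ≈ 9477.0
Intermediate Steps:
V(j, h) = -6*h*j (V(j, h) = -3*h*(j + j) = -3*h*2*j = -6*h*j)
P(G, m) = 2*G*√(5 + m) (P(G, m) = (G + G)*√(5 + m) = (2*G)*√(5 + m) = 2*G*√(5 + m))
-54*P(-10, V(-3, 4)) = -108*(-10)*√(5 - 6*4*(-3)) = -108*(-10)*√(5 + 72) = -108*(-10)*√77 = -(-1080)*√77 = 1080*√77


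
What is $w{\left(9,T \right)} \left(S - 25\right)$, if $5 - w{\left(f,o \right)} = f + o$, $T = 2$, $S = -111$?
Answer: $816$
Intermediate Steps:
$w{\left(f,o \right)} = 5 - f - o$ ($w{\left(f,o \right)} = 5 - \left(f + o\right) = 5 - f - o$)
$w{\left(9,T \right)} \left(S - 25\right) = \left(5 - 9 - 2\right) \left(-111 - 25\right) = \left(5 - 9 - 2\right) \left(-136\right) = \left(-6\right) \left(-136\right) = 816$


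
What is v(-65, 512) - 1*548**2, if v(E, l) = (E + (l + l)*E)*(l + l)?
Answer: -68524304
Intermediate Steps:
v(E, l) = 2*l*(E + 2*E*l) (v(E, l) = (E + (2*l)*E)*(2*l) = (E + 2*E*l)*(2*l) = 2*l*(E + 2*E*l))
v(-65, 512) - 1*548**2 = 2*(-65)*512*(1 + 2*512) - 1*548**2 = 2*(-65)*512*(1 + 1024) - 1*300304 = 2*(-65)*512*1025 - 300304 = -68224000 - 300304 = -68524304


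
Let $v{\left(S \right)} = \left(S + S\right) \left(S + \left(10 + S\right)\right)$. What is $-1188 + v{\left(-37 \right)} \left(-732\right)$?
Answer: $-3467940$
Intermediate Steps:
$v{\left(S \right)} = 2 S \left(10 + 2 S\right)$
$-1188 + v{\left(-37 \right)} \left(-732\right) = -1188 + 4 \left(-37\right) \left(5 - 37\right) \left(-732\right) = -1188 + 4 \left(-37\right) \left(-32\right) \left(-732\right) = -1188 + 4736 \left(-732\right) = -1188 - 3466752 = -3467940$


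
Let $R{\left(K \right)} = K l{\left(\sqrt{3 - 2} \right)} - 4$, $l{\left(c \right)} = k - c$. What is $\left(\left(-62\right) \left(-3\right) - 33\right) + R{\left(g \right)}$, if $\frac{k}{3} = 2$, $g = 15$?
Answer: $224$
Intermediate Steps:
$k = 6$ ($k = 3 \cdot 2 = 6$)
$l{\left(c \right)} = 6 - c$
$R{\left(K \right)} = -4 + 5 K$ ($R{\left(K \right)} = K \left(6 - \sqrt{3 - 2}\right) - 4 = K \left(6 - \sqrt{1}\right) - 4 = K \left(6 - 1\right) - 4 = K 5 - 4 = 5 K - 4 = -4 + 5 K$)
$\left(\left(-62\right) \left(-3\right) - 33\right) + R{\left(g \right)} = \left(\left(-62\right) \left(-3\right) - 33\right) + \left(-4 + 5 \cdot 15\right) = \left(186 - 33\right) + \left(-4 + 75\right) = 153 + 71 = 224$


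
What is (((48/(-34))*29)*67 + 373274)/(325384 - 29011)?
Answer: 6299026/5038341 ≈ 1.2502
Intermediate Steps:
(((48/(-34))*29)*67 + 373274)/(325384 - 29011) = (((48*(-1/34))*29)*67 + 373274)/296373 = (-24/17*29*67 + 373274)*(1/296373) = (-696/17*67 + 373274)*(1/296373) = (-46632/17 + 373274)*(1/296373) = (6299026/17)*(1/296373) = 6299026/5038341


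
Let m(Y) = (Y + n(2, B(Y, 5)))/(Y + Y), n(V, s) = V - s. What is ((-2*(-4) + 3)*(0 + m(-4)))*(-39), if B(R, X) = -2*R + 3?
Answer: -5577/8 ≈ -697.13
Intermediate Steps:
B(R, X) = 3 - 2*R
m(Y) = (-1 + 3*Y)/(2*Y) (m(Y) = (Y + (2 - (3 - 2*Y)))/(Y + Y) = (Y + (2 + (-3 + 2*Y)))/((2*Y)) = (Y + (-1 + 2*Y))*(1/(2*Y)) = (-1 + 3*Y)*(1/(2*Y)) = (-1 + 3*Y)/(2*Y))
((-2*(-4) + 3)*(0 + m(-4)))*(-39) = ((-2*(-4) + 3)*(0 + (½)*(-1 + 3*(-4))/(-4)))*(-39) = ((8 + 3)*(0 + (½)*(-¼)*(-1 - 12)))*(-39) = (11*(0 + (½)*(-¼)*(-13)))*(-39) = (11*(0 + 13/8))*(-39) = (11*(13/8))*(-39) = (143/8)*(-39) = -5577/8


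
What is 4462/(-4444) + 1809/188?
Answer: 1800085/208868 ≈ 8.6183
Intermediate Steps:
4462/(-4444) + 1809/188 = 4462*(-1/4444) + 1809*(1/188) = -2231/2222 + 1809/188 = 1800085/208868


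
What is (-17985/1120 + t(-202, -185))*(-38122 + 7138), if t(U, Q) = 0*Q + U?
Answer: 189176685/28 ≈ 6.7563e+6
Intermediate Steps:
t(U, Q) = U (t(U, Q) = 0 + U = U)
(-17985/1120 + t(-202, -185))*(-38122 + 7138) = (-17985/1120 - 202)*(-38122 + 7138) = (-17985*1/1120 - 202)*(-30984) = (-3597/224 - 202)*(-30984) = -48845/224*(-30984) = 189176685/28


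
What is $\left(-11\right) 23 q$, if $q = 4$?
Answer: $-1012$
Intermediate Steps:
$\left(-11\right) 23 q = \left(-11\right) 23 \cdot 4 = \left(-253\right) 4 = -1012$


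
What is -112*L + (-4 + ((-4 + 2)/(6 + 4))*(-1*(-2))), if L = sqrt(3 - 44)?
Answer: -22/5 - 112*I*sqrt(41) ≈ -4.4 - 717.15*I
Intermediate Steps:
L = I*sqrt(41) (L = sqrt(-41) = I*sqrt(41) ≈ 6.4031*I)
-112*L + (-4 + ((-4 + 2)/(6 + 4))*(-1*(-2))) = -112*I*sqrt(41) + (-4 + ((-4 + 2)/(6 + 4))*(-1*(-2))) = -112*I*sqrt(41) + (-4 - 2/10*2) = -112*I*sqrt(41) + (-4 - 2*1/10*2) = -112*I*sqrt(41) + (-4 - 1/5*2) = -112*I*sqrt(41) + (-4 - 2/5) = -112*I*sqrt(41) - 22/5 = -22/5 - 112*I*sqrt(41)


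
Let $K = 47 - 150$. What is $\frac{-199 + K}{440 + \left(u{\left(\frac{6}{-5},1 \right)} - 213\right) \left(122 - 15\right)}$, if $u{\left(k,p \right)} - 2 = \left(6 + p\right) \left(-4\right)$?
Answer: $\frac{302}{25133} \approx 0.012016$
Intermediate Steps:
$K = -103$ ($K = 47 - 150 = -103$)
$u{\left(k,p \right)} = -22 - 4 p$ ($u{\left(k,p \right)} = 2 + \left(6 + p\right) \left(-4\right) = 2 - \left(24 + 4 p\right) = -22 - 4 p$)
$\frac{-199 + K}{440 + \left(u{\left(\frac{6}{-5},1 \right)} - 213\right) \left(122 - 15\right)} = \frac{-199 - 103}{440 + \left(\left(-22 - 4\right) - 213\right) \left(122 - 15\right)} = - \frac{302}{440 + \left(\left(-22 - 4\right) - 213\right) 107} = - \frac{302}{440 + \left(-26 - 213\right) 107} = - \frac{302}{440 - 25573} = - \frac{302}{-25133} = \left(-302\right) \left(- \frac{1}{25133}\right) = \frac{302}{25133}$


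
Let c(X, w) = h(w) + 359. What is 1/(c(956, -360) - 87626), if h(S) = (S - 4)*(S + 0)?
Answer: 1/43773 ≈ 2.2845e-5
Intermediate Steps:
h(S) = S*(-4 + S) (h(S) = (-4 + S)*S = S*(-4 + S))
c(X, w) = 359 + w*(-4 + w) (c(X, w) = w*(-4 + w) + 359 = 359 + w*(-4 + w))
1/(c(956, -360) - 87626) = 1/((359 - 360*(-4 - 360)) - 87626) = 1/((359 - 360*(-364)) - 87626) = 1/((359 + 131040) - 87626) = 1/(131399 - 87626) = 1/43773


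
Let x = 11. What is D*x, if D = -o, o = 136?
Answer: -1496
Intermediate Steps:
D = -136 (D = -1*136 = -136)
D*x = -136*11 = -1496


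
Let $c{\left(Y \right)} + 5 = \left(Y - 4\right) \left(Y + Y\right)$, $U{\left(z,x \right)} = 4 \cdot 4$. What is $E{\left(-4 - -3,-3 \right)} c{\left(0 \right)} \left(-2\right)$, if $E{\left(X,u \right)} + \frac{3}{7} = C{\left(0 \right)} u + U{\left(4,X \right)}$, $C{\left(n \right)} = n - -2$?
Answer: $\frac{670}{7} \approx 95.714$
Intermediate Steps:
$U{\left(z,x \right)} = 16$
$c{\left(Y \right)} = -5 + 2 Y \left(-4 + Y\right)$ ($c{\left(Y \right)} = -5 + \left(Y - 4\right) \left(Y + Y\right) = -5 + \left(-4 + Y\right) 2 Y = -5 + 2 Y \left(-4 + Y\right)$)
$C{\left(n \right)} = 2 + n$ ($C{\left(n \right)} = n + 2 = 2 + n$)
$E{\left(X,u \right)} = \frac{109}{7} + 2 u$ ($E{\left(X,u \right)} = - \frac{3}{7} + \left(\left(2 + 0\right) u + 16\right) = - \frac{3}{7} + \left(2 u + 16\right) = - \frac{3}{7} + \left(16 + 2 u\right) = \frac{109}{7} + 2 u$)
$E{\left(-4 - -3,-3 \right)} c{\left(0 \right)} \left(-2\right) = \left(\frac{109}{7} + 2 \left(-3\right)\right) \left(-5 - 0 + 2 \cdot 0^{2}\right) \left(-2\right) = \left(\frac{109}{7} - 6\right) \left(-5 + 0 + 2 \cdot 0\right) \left(-2\right) = \frac{67 \left(-5 + 0 + 0\right)}{7} \left(-2\right) = \frac{67}{7} \left(-5\right) \left(-2\right) = \left(- \frac{335}{7}\right) \left(-2\right) = \frac{670}{7}$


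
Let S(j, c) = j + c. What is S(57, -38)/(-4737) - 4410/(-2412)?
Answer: 1158019/634758 ≈ 1.8243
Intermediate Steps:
S(j, c) = c + j
S(57, -38)/(-4737) - 4410/(-2412) = (-38 + 57)/(-4737) - 4410/(-2412) = 19*(-1/4737) - 4410*(-1/2412) = -19/4737 + 245/134 = 1158019/634758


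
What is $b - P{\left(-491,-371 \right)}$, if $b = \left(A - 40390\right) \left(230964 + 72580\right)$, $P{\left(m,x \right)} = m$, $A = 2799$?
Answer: $-11410522013$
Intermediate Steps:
$b = -11410522504$ ($b = \left(2799 - 40390\right) \left(230964 + 72580\right) = \left(-37591\right) 303544 = -11410522504$)
$b - P{\left(-491,-371 \right)} = -11410522504 - -491 = -11410522504 + 491 = -11410522013$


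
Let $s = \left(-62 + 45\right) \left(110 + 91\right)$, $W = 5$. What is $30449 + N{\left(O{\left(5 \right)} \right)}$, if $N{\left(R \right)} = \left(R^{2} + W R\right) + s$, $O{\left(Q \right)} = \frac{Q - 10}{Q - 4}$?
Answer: $27032$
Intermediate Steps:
$s = -3417$ ($s = \left(-17\right) 201 = -3417$)
$O{\left(Q \right)} = \frac{-10 + Q}{-4 + Q}$
$N{\left(R \right)} = -3417 + R^{2} + 5 R$ ($N{\left(R \right)} = \left(R^{2} + 5 R\right) - 3417 = -3417 + R^{2} + 5 R$)
$30449 + N{\left(O{\left(5 \right)} \right)} = 30449 + \left(-3417 + \left(\frac{-10 + 5}{-4 + 5}\right)^{2} + 5 \frac{-10 + 5}{-4 + 5}\right) = 30449 + \left(-3417 + \left(1^{-1} \left(-5\right)\right)^{2} + 5 \cdot 1^{-1} \left(-5\right)\right) = 30449 + \left(-3417 + \left(1 \left(-5\right)\right)^{2} + 5 \cdot 1 \left(-5\right)\right) = 30449 + \left(-3417 + \left(-5\right)^{2} + 5 \left(-5\right)\right) = 30449 - 3417 = 27032$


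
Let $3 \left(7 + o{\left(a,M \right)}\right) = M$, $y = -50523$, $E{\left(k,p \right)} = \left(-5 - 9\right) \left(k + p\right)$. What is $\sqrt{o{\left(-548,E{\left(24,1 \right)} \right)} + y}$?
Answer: $\frac{2 i \sqrt{113955}}{3} \approx 225.05 i$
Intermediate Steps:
$E{\left(k,p \right)} = - 14 k - 14 p$ ($E{\left(k,p \right)} = - 14 \left(k + p\right) = - 14 k - 14 p$)
$o{\left(a,M \right)} = -7 + \frac{M}{3}$
$\sqrt{o{\left(-548,E{\left(24,1 \right)} \right)} + y} = \sqrt{\left(-7 + \frac{\left(-14\right) 24 - 14}{3}\right) - 50523} = \sqrt{\left(-7 + \frac{-336 - 14}{3}\right) - 50523} = \sqrt{\left(-7 + \frac{1}{3} \left(-350\right)\right) - 50523} = \sqrt{\left(-7 - \frac{350}{3}\right) - 50523} = \sqrt{- \frac{371}{3} - 50523} = \sqrt{- \frac{151940}{3}} = \frac{2 i \sqrt{113955}}{3}$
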